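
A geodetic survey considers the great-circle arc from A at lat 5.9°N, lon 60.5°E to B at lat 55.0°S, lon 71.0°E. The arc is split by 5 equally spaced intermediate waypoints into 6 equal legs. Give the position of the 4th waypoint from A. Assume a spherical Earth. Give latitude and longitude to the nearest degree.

≈ lat 35°S, lon 66°E

Convert each endpoint to a unit vector on the sphere (x = cos φ cos λ, y = cos φ sin λ, z = sin φ).
The central angle between the endpoints is δ = arccos(p₁·p₂) ≈ 1.074 rad (61.5°).
Interpolate at f = 4/6 with slerp weights a = sin((1−f)δ)/sin δ ≈ 0.399, b = sin(fδ)/sin δ ≈ 0.747.
p = a·p₁ + b·p₂ ≈ (0.335, 0.750, -0.571); φ = arcsin(p_z) ≈ -34.79°, λ = atan2(p_y, p_x) ≈ 65.95°.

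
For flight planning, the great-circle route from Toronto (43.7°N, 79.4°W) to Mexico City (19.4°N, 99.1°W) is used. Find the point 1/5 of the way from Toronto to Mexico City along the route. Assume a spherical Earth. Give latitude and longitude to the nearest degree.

≈ (39°N, 84°W)

The haversine formula gives a central angle δ ≈ 0.513 rad (29.4°) between the endpoints.
Interpolate at f = 1/5 with slerp weights a = sin((1−f)δ)/sin δ ≈ 0.813, b = sin(fδ)/sin δ ≈ 0.209.
p = a·p₁ + b·p₂ ≈ (0.077, -0.772, 0.631); φ = arcsin(p_z) ≈ 39.12°, λ = atan2(p_y, p_x) ≈ -84.31°.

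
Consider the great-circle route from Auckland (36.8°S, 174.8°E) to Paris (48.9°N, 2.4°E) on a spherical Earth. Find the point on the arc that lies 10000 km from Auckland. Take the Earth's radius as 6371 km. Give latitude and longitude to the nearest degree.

≈ 48°N, 141°E

From cos δ = sin φ₁ sin φ₂ + cos φ₁ cos φ₂ cos Δλ, the central angle is δ ≈ 2.909 rad (166.7°). The total great-circle distance is δ·R ≈ 2.909 × 6371 ≈ 18536 km, so the target fraction is f = 10000/18536 ≈ 0.540.
Interpolate at f ≈ 0.540 with slerp weights a = sin((1−f)δ)/sin δ ≈ 4.230, b = sin(fδ)/sin δ ≈ 4.345.
p = a·p₁ + b·p₂ ≈ (-0.519, 0.427, 0.741); φ = arcsin(p_z) ≈ 47.79°, λ = atan2(p_y, p_x) ≈ 140.58°.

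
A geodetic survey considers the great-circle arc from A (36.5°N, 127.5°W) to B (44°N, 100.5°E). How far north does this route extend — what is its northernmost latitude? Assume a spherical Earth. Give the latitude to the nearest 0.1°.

The great circle lies in the plane with unit normal n̂ = (p₁ × p₂)/|p₁ × p₂|.
Here n̂_z ≈ -0.430; the vertex latitude is φ_max = arccos|n̂_z| ≈ 64.5°.

≈ 64.5°N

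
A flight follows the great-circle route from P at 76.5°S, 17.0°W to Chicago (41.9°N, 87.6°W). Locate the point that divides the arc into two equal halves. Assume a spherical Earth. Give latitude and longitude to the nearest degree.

Write both endpoints as unit vectors p₁, p₂ with components (cos φ cos λ, cos φ sin λ, sin φ).
The central angle between the endpoints is δ = arccos(p₁·p₂) ≈ 2.204 rad (126.3°).
Interpolate at f = 1/2 with slerp weights a = sin((1−f)δ)/sin δ ≈ 1.107, b = sin(fδ)/sin δ ≈ 1.107.
p = a·p₁ + b·p₂ ≈ (0.282, -0.898, -0.337); φ = arcsin(p_z) ≈ -19.69°, λ = atan2(p_y, p_x) ≈ -72.60°.

≈ 20°S, 73°W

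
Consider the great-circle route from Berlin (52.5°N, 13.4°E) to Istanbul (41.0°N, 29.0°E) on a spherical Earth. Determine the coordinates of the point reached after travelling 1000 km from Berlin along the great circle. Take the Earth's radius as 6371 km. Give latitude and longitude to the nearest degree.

Convert each endpoint to a unit vector on the sphere (x = cos φ cos λ, y = cos φ sin λ, z = sin φ).
The central angle between the endpoints is δ = arccos(p₁·p₂) ≈ 0.273 rad (15.6°). The total great-circle distance is δ·R ≈ 0.273 × 6371 ≈ 1738 km, so the target fraction is f = 1000/1738 ≈ 0.575.
Interpolate at f ≈ 0.575 with slerp weights a = sin((1−f)δ)/sin δ ≈ 0.429, b = sin(fδ)/sin δ ≈ 0.580.
p = a·p₁ + b·p₂ ≈ (0.637, 0.273, 0.721); φ = arcsin(p_z) ≈ 46.14°, λ = atan2(p_y, p_x) ≈ 23.18°.

≈ (46°N, 23°E)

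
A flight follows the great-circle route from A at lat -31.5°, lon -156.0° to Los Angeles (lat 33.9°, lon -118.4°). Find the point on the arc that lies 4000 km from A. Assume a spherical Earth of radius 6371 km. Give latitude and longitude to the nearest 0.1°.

From cos δ = sin φ₁ sin φ₂ + cos φ₁ cos φ₂ cos Δλ, the central angle is δ ≈ 1.298 rad (74.4°). The total great-circle distance is δ·R ≈ 1.298 × 6371 ≈ 8270 km, so the target fraction is f = 4000/8270 ≈ 0.484.
Interpolate at f ≈ 0.484 with slerp weights a = sin((1−f)δ)/sin δ ≈ 0.645, b = sin(fδ)/sin δ ≈ 0.610.
p = a·p₁ + b·p₂ ≈ (-0.743, -0.669, 0.003); φ = arcsin(p_z) ≈ 0.18°, λ = atan2(p_y, p_x) ≈ -138.01°.

≈ lat 0.2°, lon -138.0°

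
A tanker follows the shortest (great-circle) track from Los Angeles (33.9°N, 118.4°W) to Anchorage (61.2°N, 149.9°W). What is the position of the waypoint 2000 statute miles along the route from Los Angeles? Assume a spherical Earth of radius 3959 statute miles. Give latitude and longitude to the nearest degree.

≈ (58°N, 143°W)

Write both endpoints as unit vectors p₁, p₂ with components (cos φ cos λ, cos φ sin λ, sin φ).
The central angle between the endpoints is δ = arccos(p₁·p₂) ≈ 0.592 rad (33.9°). The total great-circle distance is δ·R ≈ 0.592 × 3959 ≈ 2345 mi, so the target fraction is f = 2000/2345 ≈ 0.853.
Interpolate at f ≈ 0.853 with slerp weights a = sin((1−f)δ)/sin δ ≈ 0.156, b = sin(fδ)/sin δ ≈ 0.867.
p = a·p₁ + b·p₂ ≈ (-0.423, -0.323, 0.847); φ = arcsin(p_z) ≈ 57.85°, λ = atan2(p_y, p_x) ≈ -142.61°.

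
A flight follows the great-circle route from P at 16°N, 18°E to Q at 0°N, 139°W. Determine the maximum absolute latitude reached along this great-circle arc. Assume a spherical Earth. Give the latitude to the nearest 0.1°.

≈ 36.3°N

The great circle lies in the plane with unit normal n̂ = (p₁ × p₂)/|p₁ × p₂|.
Here n̂_z ≈ -0.806; the vertex latitude is φ_max = arccos|n̂_z| ≈ 36.3°.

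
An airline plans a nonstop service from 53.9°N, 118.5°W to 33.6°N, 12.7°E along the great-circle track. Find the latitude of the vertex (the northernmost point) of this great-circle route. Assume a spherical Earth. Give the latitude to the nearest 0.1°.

≈ 68.2°N

The great circle lies in the plane with unit normal n̂ = (p₁ × p₂)/|p₁ × p₂|.
Here n̂_z ≈ +0.372; the vertex latitude is φ_max = arccos|n̂_z| ≈ 68.2°.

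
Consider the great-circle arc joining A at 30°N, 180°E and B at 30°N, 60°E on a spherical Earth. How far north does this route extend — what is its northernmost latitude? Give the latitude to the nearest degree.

≈ 49°N

The great circle lies in the plane with unit normal n̂ = (p₁ × p₂)/|p₁ × p₂|.
Here n̂_z ≈ -0.655; the vertex latitude is φ_max = arccos|n̂_z| ≈ 49.1°.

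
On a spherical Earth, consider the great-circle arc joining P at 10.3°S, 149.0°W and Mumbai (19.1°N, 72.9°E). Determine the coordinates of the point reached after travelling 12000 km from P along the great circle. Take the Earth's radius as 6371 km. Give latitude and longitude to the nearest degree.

≈ 19°N, 105°E

The haversine formula gives a central angle δ ≈ 2.420 rad (138.6°) between the endpoints. The total great-circle distance is δ·R ≈ 2.420 × 6371 ≈ 15415 km, so the target fraction is f = 12000/15415 ≈ 0.778.
Interpolate at f ≈ 0.778 with slerp weights a = sin((1−f)δ)/sin δ ≈ 0.773, b = sin(fδ)/sin δ ≈ 1.440.
p = a·p₁ + b·p₂ ≈ (-0.252, 0.909, 0.333); φ = arcsin(p_z) ≈ 19.45°, λ = atan2(p_y, p_x) ≈ 105.49°.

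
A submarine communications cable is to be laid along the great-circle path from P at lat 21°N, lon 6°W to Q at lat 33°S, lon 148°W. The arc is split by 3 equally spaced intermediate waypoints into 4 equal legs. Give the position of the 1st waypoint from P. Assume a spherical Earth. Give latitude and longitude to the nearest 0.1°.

≈ lat 1.9°N, lon 37.4°W

Write both endpoints as unit vectors p₁, p₂ with components (cos φ cos λ, cos φ sin λ, sin φ).
The central angle between the endpoints is δ = arccos(p₁·p₂) ≈ 2.519 rad (144.3°).
Interpolate at f = 1/4 with slerp weights a = sin((1−f)δ)/sin δ ≈ 1.628, b = sin(fδ)/sin δ ≈ 1.009.
p = a·p₁ + b·p₂ ≈ (0.794, -0.607, 0.034); φ = arcsin(p_z) ≈ 1.93°, λ = atan2(p_y, p_x) ≈ -37.43°.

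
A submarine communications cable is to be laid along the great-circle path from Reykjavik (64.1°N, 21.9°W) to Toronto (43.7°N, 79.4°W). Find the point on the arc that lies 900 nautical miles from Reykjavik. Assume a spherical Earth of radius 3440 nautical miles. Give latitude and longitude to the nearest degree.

The haversine formula gives a central angle δ ≈ 0.658 rad (37.7°) between the endpoints. The total great-circle distance is δ·R ≈ 0.658 × 3440 ≈ 2264 nmi, so the target fraction is f = 900/2264 ≈ 0.398.
Interpolate at f ≈ 0.398 with slerp weights a = sin((1−f)δ)/sin δ ≈ 0.631, b = sin(fδ)/sin δ ≈ 0.423.
p = a·p₁ + b·p₂ ≈ (0.312, -0.403, 0.860); φ = arcsin(p_z) ≈ 59.33°, λ = atan2(p_y, p_x) ≈ -52.27°.

≈ 59°N, 52°W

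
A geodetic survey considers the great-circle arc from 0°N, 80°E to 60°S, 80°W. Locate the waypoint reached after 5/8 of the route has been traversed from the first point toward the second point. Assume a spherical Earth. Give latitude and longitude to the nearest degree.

≈ 70°S, 46°E

Convert each endpoint to a unit vector on the sphere (x = cos φ cos λ, y = cos φ sin λ, z = sin φ).
The central angle between the endpoints is δ = arccos(p₁·p₂) ≈ 2.060 rad (118.0°).
Interpolate at f = 5/8 with slerp weights a = sin((1−f)δ)/sin δ ≈ 0.791, b = sin(fδ)/sin δ ≈ 1.088.
p = a·p₁ + b·p₂ ≈ (0.232, 0.243, -0.942); φ = arcsin(p_z) ≈ -70.38°, λ = atan2(p_y, p_x) ≈ 46.36°.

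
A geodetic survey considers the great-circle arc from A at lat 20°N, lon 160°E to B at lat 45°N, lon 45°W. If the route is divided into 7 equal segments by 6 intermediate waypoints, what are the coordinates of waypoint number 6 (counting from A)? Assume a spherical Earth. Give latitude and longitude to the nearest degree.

Convert each endpoint to a unit vector on the sphere (x = cos φ cos λ, y = cos φ sin λ, z = sin φ).
The central angle between the endpoints is δ = arccos(p₁·p₂) ≈ 1.939 rad (111.1°).
Interpolate at f = 6/7 with slerp weights a = sin((1−f)δ)/sin δ ≈ 0.293, b = sin(fδ)/sin δ ≈ 1.068.
p = a·p₁ + b·p₂ ≈ (0.275, -0.440, 0.855); φ = arcsin(p_z) ≈ 58.78°, λ = atan2(p_y, p_x) ≈ -57.98°.

≈ lat 59°N, lon 58°W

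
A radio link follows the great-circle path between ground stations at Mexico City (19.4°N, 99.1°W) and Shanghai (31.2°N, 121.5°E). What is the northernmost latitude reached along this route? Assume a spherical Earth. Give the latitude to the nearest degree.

≈ 54°N

The great circle lies in the plane with unit normal n̂ = (p₁ × p₂)/|p₁ × p₂|.
Here n̂_z ≈ -0.585; the vertex latitude is φ_max = arccos|n̂_z| ≈ 54.2°.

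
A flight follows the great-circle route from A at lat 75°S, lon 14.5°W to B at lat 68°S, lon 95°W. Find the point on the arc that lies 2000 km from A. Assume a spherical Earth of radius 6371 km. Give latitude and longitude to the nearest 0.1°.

Write both endpoints as unit vectors p₁, p₂ with components (cos φ cos λ, cos φ sin λ, sin φ).
The central angle between the endpoints is δ = arccos(p₁·p₂) ≈ 0.424 rad (24.3°). The total great-circle distance is δ·R ≈ 0.424 × 6371 ≈ 2699 km, so the target fraction is f = 2000/2699 ≈ 0.741.
Interpolate at f ≈ 0.741 with slerp weights a = sin((1−f)δ)/sin δ ≈ 0.266, b = sin(fδ)/sin δ ≈ 0.751.
p = a·p₁ + b·p₂ ≈ (0.042, -0.298, -0.954); φ = arcsin(p_z) ≈ -72.51°, λ = atan2(p_y, p_x) ≈ -81.92°.

≈ lat 72.5°S, lon 81.9°W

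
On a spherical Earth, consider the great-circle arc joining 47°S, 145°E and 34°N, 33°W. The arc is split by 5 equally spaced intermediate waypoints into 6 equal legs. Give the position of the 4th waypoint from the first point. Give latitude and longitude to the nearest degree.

Write both endpoints as unit vectors p₁, p₂ with components (cos φ cos λ, cos φ sin λ, sin φ).
The central angle between the endpoints is δ = arccos(p₁·p₂) ≈ 2.913 rad (166.9°).
Interpolate at f = 4/6 with slerp weights a = sin((1−f)δ)/sin δ ≈ 3.646, b = sin(fδ)/sin δ ≈ 4.115.
p = a·p₁ + b·p₂ ≈ (0.825, -0.432, -0.365); φ = arcsin(p_z) ≈ -21.40°, λ = atan2(p_y, p_x) ≈ -27.65°.

≈ 21°S, 28°W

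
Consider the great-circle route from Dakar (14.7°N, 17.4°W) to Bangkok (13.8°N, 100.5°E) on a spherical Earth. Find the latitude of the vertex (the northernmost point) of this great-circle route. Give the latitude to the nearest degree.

≈ 26°N

The great circle lies in the plane with unit normal n̂ = (p₁ × p₂)/|p₁ × p₂|.
Here n̂_z ≈ +0.897; the vertex latitude is φ_max = arccos|n̂_z| ≈ 26.2°.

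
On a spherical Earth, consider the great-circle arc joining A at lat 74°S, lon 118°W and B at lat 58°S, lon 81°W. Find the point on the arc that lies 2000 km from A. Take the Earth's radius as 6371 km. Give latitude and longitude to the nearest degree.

≈ lat 61°S, lon 84°W

From cos δ = sin φ₁ sin φ₂ + cos φ₁ cos φ₂ cos Δλ, the central angle is δ ≈ 0.371 rad (21.3°). The total great-circle distance is δ·R ≈ 0.371 × 6371 ≈ 2366 km, so the target fraction is f = 2000/2366 ≈ 0.845.
Interpolate at f ≈ 0.845 with slerp weights a = sin((1−f)δ)/sin δ ≈ 0.158, b = sin(fδ)/sin δ ≈ 0.851.
p = a·p₁ + b·p₂ ≈ (0.050, -0.484, -0.874); φ = arcsin(p_z) ≈ -60.89°, λ = atan2(p_y, p_x) ≈ -84.09°.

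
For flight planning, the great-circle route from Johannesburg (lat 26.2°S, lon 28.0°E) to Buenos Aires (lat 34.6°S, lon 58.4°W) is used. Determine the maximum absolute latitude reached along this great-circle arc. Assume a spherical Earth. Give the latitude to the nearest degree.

The great circle lies in the plane with unit normal n̂ = (p₁ × p₂)/|p₁ × p₂|.
Here n̂_z ≈ -0.772; the vertex latitude is φ_max = arccos|n̂_z| ≈ 39.5°.
Check via Clairaut: cos φ_max = |cos φ₁| · sin C = cos(26.2°)·sin(120.6°) ≈ 0.772, again giving ≈ 39.5°.

≈ 39°S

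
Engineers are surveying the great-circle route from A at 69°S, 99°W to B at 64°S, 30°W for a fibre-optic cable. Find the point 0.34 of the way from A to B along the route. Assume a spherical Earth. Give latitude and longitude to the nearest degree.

≈ 71°S, 73°W

Convert each endpoint to a unit vector on the sphere (x = cos φ cos λ, y = cos φ sin λ, z = sin φ).
The central angle between the endpoints is δ = arccos(p₁·p₂) ≈ 0.461 rad (26.4°).
Interpolate at f = 0.34 with slerp weights a = sin((1−f)δ)/sin δ ≈ 0.673, b = sin(fδ)/sin δ ≈ 0.351.
p = a·p₁ + b·p₂ ≈ (0.095, -0.315, -0.944); φ = arcsin(p_z) ≈ -70.77°, λ = atan2(p_y, p_x) ≈ -73.15°.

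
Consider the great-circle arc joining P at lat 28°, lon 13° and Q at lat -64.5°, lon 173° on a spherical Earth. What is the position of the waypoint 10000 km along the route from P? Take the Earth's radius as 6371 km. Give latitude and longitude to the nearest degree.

≈ lat -59°, lon 40°

Convert each endpoint to a unit vector on the sphere (x = cos φ cos λ, y = cos φ sin λ, z = sin φ).
The central angle between the endpoints is δ = arccos(p₁·p₂) ≈ 2.467 rad (141.3°). The total great-circle distance is δ·R ≈ 2.467 × 6371 ≈ 15717 km, so the target fraction is f = 10000/15717 ≈ 0.636.
Interpolate at f ≈ 0.636 with slerp weights a = sin((1−f)δ)/sin δ ≈ 1.251, b = sin(fδ)/sin δ ≈ 1.601.
p = a·p₁ + b·p₂ ≈ (0.393, 0.333, -0.858); φ = arcsin(p_z) ≈ -59.04°, λ = atan2(p_y, p_x) ≈ 40.27°.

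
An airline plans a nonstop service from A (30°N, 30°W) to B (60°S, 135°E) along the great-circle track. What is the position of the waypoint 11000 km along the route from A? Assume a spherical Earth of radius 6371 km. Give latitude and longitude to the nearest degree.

≈ (65°S, 5°E)

Convert each endpoint to a unit vector on the sphere (x = cos φ cos λ, y = cos φ sin λ, z = sin φ).
The central angle between the endpoints is δ = arccos(p₁·p₂) ≈ 2.589 rad (148.4°). The total great-circle distance is δ·R ≈ 2.589 × 6371 ≈ 16496 km, so the target fraction is f = 11000/16496 ≈ 0.667.
Interpolate at f ≈ 0.667 with slerp weights a = sin((1−f)δ)/sin δ ≈ 1.448, b = sin(fδ)/sin δ ≈ 1.883.
p = a·p₁ + b·p₂ ≈ (0.420, 0.039, -0.907); φ = arcsin(p_z) ≈ -65.05°, λ = atan2(p_y, p_x) ≈ 5.28°.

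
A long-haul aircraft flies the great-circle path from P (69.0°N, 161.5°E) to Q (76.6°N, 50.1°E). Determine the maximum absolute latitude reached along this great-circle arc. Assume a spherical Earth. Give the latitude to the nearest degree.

≈ 81°N

The great circle lies in the plane with unit normal n̂ = (p₁ × p₂)/|p₁ × p₂|.
Here n̂_z ≈ -0.161; the vertex latitude is φ_max = arccos|n̂_z| ≈ 80.7°.
Check via Clairaut: cos φ_max = |cos φ₁| · sin C = cos(69.0°)·sin(26.8°) ≈ 0.161, again giving ≈ 80.7°.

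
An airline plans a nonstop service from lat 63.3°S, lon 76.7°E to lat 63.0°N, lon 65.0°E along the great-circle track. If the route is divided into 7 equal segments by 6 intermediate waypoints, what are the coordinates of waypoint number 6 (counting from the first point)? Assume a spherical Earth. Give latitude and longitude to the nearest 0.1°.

Write both endpoints as unit vectors p₁, p₂ with components (cos φ cos λ, cos φ sin λ, sin φ).
The central angle between the endpoints is δ = arccos(p₁·p₂) ≈ 2.210 rad (126.6°).
Interpolate at f = 6/7 with slerp weights a = sin((1−f)δ)/sin δ ≈ 0.387, b = sin(fδ)/sin δ ≈ 1.181.
p = a·p₁ + b·p₂ ≈ (0.267, 0.655, 0.707); φ = arcsin(p_z) ≈ 44.99°, λ = atan2(p_y, p_x) ≈ 67.86°.

≈ lat 45.0°N, lon 67.9°E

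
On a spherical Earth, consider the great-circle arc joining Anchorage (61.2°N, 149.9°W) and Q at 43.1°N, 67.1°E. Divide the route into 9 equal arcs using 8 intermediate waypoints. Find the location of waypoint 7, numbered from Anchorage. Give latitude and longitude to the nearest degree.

≈ 58°N, 76°E

Convert each endpoint to a unit vector on the sphere (x = cos φ cos λ, y = cos φ sin λ, z = sin φ).
The central angle between the endpoints is δ = arccos(p₁·p₂) ≈ 1.247 rad (71.5°).
Interpolate at f = 7/9 with slerp weights a = sin((1−f)δ)/sin δ ≈ 0.289, b = sin(fδ)/sin δ ≈ 0.870.
p = a·p₁ + b·p₂ ≈ (0.127, 0.516, 0.847); φ = arcsin(p_z) ≈ 57.93°, λ = atan2(p_y, p_x) ≈ 76.17°.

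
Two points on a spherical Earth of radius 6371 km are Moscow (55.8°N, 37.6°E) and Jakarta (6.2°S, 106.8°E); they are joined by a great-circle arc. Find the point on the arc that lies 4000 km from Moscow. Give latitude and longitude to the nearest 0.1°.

≈ 33.5°N, 78.8°E

Write both endpoints as unit vectors p₁, p₂ with components (cos φ cos λ, cos φ sin λ, sin φ).
The central angle between the endpoints is δ = arccos(p₁·p₂) ≈ 1.461 rad (83.7°). The total great-circle distance is δ·R ≈ 1.461 × 6371 ≈ 9311 km, so the target fraction is f = 4000/9311 ≈ 0.430.
Interpolate at f ≈ 0.430 with slerp weights a = sin((1−f)δ)/sin δ ≈ 0.745, b = sin(fδ)/sin δ ≈ 0.591.
p = a·p₁ + b·p₂ ≈ (0.162, 0.818, 0.552); φ = arcsin(p_z) ≈ 33.52°, λ = atan2(p_y, p_x) ≈ 78.80°.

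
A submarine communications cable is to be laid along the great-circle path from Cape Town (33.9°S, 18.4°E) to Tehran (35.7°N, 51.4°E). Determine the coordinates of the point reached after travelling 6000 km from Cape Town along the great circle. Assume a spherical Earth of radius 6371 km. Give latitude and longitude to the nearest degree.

Convert each endpoint to a unit vector on the sphere (x = cos φ cos λ, y = cos φ sin λ, z = sin φ).
The central angle between the endpoints is δ = arccos(p₁·p₂) ≈ 1.329 rad (76.1°). The total great-circle distance is δ·R ≈ 1.329 × 6371 ≈ 8465 km, so the target fraction is f = 6000/8465 ≈ 0.709.
Interpolate at f ≈ 0.709 with slerp weights a = sin((1−f)δ)/sin δ ≈ 0.389, b = sin(fδ)/sin δ ≈ 0.833.
p = a·p₁ + b·p₂ ≈ (0.728, 0.630, 0.269); φ = arcsin(p_z) ≈ 15.62°, λ = atan2(p_y, p_x) ≈ 40.89°.

≈ (16°N, 41°E)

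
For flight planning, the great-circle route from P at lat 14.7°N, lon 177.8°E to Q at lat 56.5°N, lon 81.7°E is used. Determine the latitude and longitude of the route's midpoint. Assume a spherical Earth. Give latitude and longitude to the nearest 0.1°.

≈ lat 45.7°N, lon 146.7°E

The haversine formula gives a central angle δ ≈ 1.415 rad (81.1°) between the endpoints.
Interpolate at f = 1/2 with slerp weights a = sin((1−f)δ)/sin δ ≈ 0.658, b = sin(fδ)/sin δ ≈ 0.658.
p = a·p₁ + b·p₂ ≈ (-0.584, 0.384, 0.716); φ = arcsin(p_z) ≈ 45.70°, λ = atan2(p_y, p_x) ≈ 146.67°.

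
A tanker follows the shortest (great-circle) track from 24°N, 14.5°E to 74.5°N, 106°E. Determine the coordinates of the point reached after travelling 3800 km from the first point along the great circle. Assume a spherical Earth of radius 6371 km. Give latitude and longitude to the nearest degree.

≈ 56°N, 31°E

The haversine formula gives a central angle δ ≈ 1.175 rad (67.3°) between the endpoints. The total great-circle distance is δ·R ≈ 1.175 × 6371 ≈ 7486 km, so the target fraction is f = 3800/7486 ≈ 0.508.
Interpolate at f ≈ 0.508 with slerp weights a = sin((1−f)δ)/sin δ ≈ 0.593, b = sin(fδ)/sin δ ≈ 0.609.
p = a·p₁ + b·p₂ ≈ (0.479, 0.292, 0.828); φ = arcsin(p_z) ≈ 55.86°, λ = atan2(p_y, p_x) ≈ 31.35°.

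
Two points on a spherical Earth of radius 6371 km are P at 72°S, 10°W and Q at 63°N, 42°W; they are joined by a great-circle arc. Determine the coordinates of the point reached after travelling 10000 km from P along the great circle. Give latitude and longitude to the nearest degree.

≈ 17°N, 32°W

Write both endpoints as unit vectors p₁, p₂ with components (cos φ cos λ, cos φ sin λ, sin φ).
The central angle between the endpoints is δ = arccos(p₁·p₂) ≈ 2.387 rad (136.8°). The total great-circle distance is δ·R ≈ 2.387 × 6371 ≈ 15206 km, so the target fraction is f = 10000/15206 ≈ 0.658.
Interpolate at f ≈ 0.658 with slerp weights a = sin((1−f)δ)/sin δ ≈ 1.064, b = sin(fδ)/sin δ ≈ 1.460.
p = a·p₁ + b·p₂ ≈ (0.816, -0.501, 0.288); φ = arcsin(p_z) ≈ 16.75°, λ = atan2(p_y, p_x) ≈ -31.51°.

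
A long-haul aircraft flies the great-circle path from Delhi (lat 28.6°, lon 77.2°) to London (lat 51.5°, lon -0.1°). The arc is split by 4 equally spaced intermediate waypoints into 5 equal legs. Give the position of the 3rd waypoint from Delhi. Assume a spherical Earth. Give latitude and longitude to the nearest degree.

≈ lat 49°, lon 38°

From cos δ = sin φ₁ sin φ₂ + cos φ₁ cos φ₂ cos Δλ, the central angle is δ ≈ 1.053 rad (60.3°).
Interpolate at f = 3/5 with slerp weights a = sin((1−f)δ)/sin δ ≈ 0.471, b = sin(fδ)/sin δ ≈ 0.680.
p = a·p₁ + b·p₂ ≈ (0.515, 0.402, 0.757); φ = arcsin(p_z) ≈ 49.22°, λ = atan2(p_y, p_x) ≈ 38.00°.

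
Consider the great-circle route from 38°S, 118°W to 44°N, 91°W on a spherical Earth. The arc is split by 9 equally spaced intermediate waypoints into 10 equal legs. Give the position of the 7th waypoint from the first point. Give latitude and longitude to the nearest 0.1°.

Write both endpoints as unit vectors p₁, p₂ with components (cos φ cos λ, cos φ sin λ, sin φ).
The central angle between the endpoints is δ = arccos(p₁·p₂) ≈ 1.493 rad (85.6°).
Interpolate at f = 7/10 with slerp weights a = sin((1−f)δ)/sin δ ≈ 0.434, b = sin(fδ)/sin δ ≈ 0.868.
p = a·p₁ + b·p₂ ≈ (-0.172, -0.926, 0.335); φ = arcsin(p_z) ≈ 19.59°, λ = atan2(p_y, p_x) ≈ -100.50°.

≈ 19.6°N, 100.5°W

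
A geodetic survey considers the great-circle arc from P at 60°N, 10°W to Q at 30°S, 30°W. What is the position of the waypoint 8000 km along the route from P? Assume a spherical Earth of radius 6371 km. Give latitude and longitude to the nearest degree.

≈ 11°S, 27°W

From cos δ = sin φ₁ sin φ₂ + cos φ₁ cos φ₂ cos Δλ, the central angle is δ ≈ 1.597 rad (91.5°). The total great-circle distance is δ·R ≈ 1.597 × 6371 ≈ 10174 km, so the target fraction is f = 8000/10174 ≈ 0.786.
Interpolate at f ≈ 0.786 with slerp weights a = sin((1−f)δ)/sin δ ≈ 0.335, b = sin(fδ)/sin δ ≈ 0.951.
p = a·p₁ + b·p₂ ≈ (0.878, -0.441, -0.186); φ = arcsin(p_z) ≈ -10.70°, λ = atan2(p_y, p_x) ≈ -26.66°.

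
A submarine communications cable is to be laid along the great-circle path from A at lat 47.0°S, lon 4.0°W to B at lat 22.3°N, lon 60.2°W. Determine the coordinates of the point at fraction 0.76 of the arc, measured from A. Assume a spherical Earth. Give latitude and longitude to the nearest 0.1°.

≈ lat 5.0°N, lon 48.6°W

Convert each endpoint to a unit vector on the sphere (x = cos φ cos λ, y = cos φ sin λ, z = sin φ).
The central angle between the endpoints is δ = arccos(p₁·p₂) ≈ 1.497 rad (85.8°).
Interpolate at f = 0.76 with slerp weights a = sin((1−f)δ)/sin δ ≈ 0.353, b = sin(fδ)/sin δ ≈ 0.910.
p = a·p₁ + b·p₂ ≈ (0.658, -0.748, 0.088); φ = arcsin(p_z) ≈ 5.02°, λ = atan2(p_y, p_x) ≈ -48.63°.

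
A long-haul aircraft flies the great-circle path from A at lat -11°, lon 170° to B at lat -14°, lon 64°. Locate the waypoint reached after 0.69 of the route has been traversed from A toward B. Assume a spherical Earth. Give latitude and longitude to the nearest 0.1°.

Convert each endpoint to a unit vector on the sphere (x = cos φ cos λ, y = cos φ sin λ, z = sin φ).
The central angle between the endpoints is δ = arccos(p₁·p₂) ≈ 1.789 rad (102.5°).
Interpolate at f = 0.69 with slerp weights a = sin((1−f)δ)/sin δ ≈ 0.539, b = sin(fδ)/sin δ ≈ 0.967.
p = a·p₁ + b·p₂ ≈ (-0.110, 0.935, -0.337); φ = arcsin(p_z) ≈ -19.68°, λ = atan2(p_y, p_x) ≈ 96.72°.

≈ lat -19.7°, lon 96.7°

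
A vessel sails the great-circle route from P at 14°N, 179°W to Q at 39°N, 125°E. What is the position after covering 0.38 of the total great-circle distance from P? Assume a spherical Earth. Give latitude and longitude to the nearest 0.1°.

From cos δ = sin φ₁ sin φ₂ + cos φ₁ cos φ₂ cos Δλ, the central angle is δ ≈ 0.960 rad (55.0°).
Interpolate at f = 0.38 with slerp weights a = sin((1−f)δ)/sin δ ≈ 0.684, b = sin(fδ)/sin δ ≈ 0.435.
p = a·p₁ + b·p₂ ≈ (-0.858, 0.266, 0.440); φ = arcsin(p_z) ≈ 26.08°, λ = atan2(p_y, p_x) ≈ 162.80°.

≈ 26.1°N, 162.8°E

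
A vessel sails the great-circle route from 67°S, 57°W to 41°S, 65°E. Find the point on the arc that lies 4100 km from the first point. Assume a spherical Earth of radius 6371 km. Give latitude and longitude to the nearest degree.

≈ 64°S, 43°E

The haversine formula gives a central angle δ ≈ 1.107 rad (63.4°) between the endpoints. The total great-circle distance is δ·R ≈ 1.107 × 6371 ≈ 7051 km, so the target fraction is f = 4100/7051 ≈ 0.582.
Interpolate at f ≈ 0.582 with slerp weights a = sin((1−f)δ)/sin δ ≈ 0.500, b = sin(fδ)/sin δ ≈ 0.671.
p = a·p₁ + b·p₂ ≈ (0.320, 0.295, -0.900); φ = arcsin(p_z) ≈ -64.17°, λ = atan2(p_y, p_x) ≈ 42.67°.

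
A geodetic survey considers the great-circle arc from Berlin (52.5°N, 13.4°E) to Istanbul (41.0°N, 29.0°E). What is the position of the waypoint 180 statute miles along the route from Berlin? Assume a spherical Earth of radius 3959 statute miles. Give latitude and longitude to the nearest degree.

≈ (51°N, 17°E)

The haversine formula gives a central angle δ ≈ 0.273 rad (15.6°) between the endpoints. The total great-circle distance is δ·R ≈ 0.273 × 3959 ≈ 1080 mi, so the target fraction is f = 180/1080 ≈ 0.167.
Interpolate at f ≈ 0.167 with slerp weights a = sin((1−f)δ)/sin δ ≈ 0.837, b = sin(fδ)/sin δ ≈ 0.169.
p = a·p₁ + b·p₂ ≈ (0.607, 0.180, 0.774); φ = arcsin(p_z) ≈ 50.74°, λ = atan2(p_y, p_x) ≈ 16.50°.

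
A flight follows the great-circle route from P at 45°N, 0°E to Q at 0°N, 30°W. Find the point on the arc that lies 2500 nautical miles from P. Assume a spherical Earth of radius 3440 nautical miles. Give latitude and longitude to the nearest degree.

≈ 9°N, 25°W

Convert each endpoint to a unit vector on the sphere (x = cos φ cos λ, y = cos φ sin λ, z = sin φ).
The central angle between the endpoints is δ = arccos(p₁·p₂) ≈ 0.912 rad (52.2°). The total great-circle distance is δ·R ≈ 0.912 × 3440 ≈ 3136 nmi, so the target fraction is f = 2500/3136 ≈ 0.797.
Interpolate at f ≈ 0.797 with slerp weights a = sin((1−f)δ)/sin δ ≈ 0.233, b = sin(fδ)/sin δ ≈ 0.840.
p = a·p₁ + b·p₂ ≈ (0.892, -0.420, 0.165); φ = arcsin(p_z) ≈ 9.47°, λ = atan2(p_y, p_x) ≈ -25.22°.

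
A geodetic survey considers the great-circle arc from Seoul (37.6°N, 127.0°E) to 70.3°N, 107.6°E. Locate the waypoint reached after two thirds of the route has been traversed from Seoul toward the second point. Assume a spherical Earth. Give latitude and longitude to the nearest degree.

≈ 60°N, 118°E

The haversine formula gives a central angle δ ≈ 0.598 rad (34.3°) between the endpoints.
Interpolate at f = 2/3 with slerp weights a = sin((1−f)δ)/sin δ ≈ 0.352, b = sin(fδ)/sin δ ≈ 0.690.
p = a·p₁ + b·p₂ ≈ (-0.238, 0.444, 0.864); φ = arcsin(p_z) ≈ 59.74°, λ = atan2(p_y, p_x) ≈ 118.19°.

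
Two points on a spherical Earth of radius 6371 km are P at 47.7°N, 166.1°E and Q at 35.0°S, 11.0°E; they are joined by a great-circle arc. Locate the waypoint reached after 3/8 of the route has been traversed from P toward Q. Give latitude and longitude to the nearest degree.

≈ 39°N, 82°E

Convert each endpoint to a unit vector on the sphere (x = cos φ cos λ, y = cos φ sin λ, z = sin φ).
The central angle between the endpoints is δ = arccos(p₁·p₂) ≈ 2.750 rad (157.6°).
Interpolate at f = 3/8 with slerp weights a = sin((1−f)δ)/sin δ ≈ 2.591, b = sin(fδ)/sin δ ≈ 2.248.
p = a·p₁ + b·p₂ ≈ (0.114, 0.770, 0.627); φ = arcsin(p_z) ≈ 38.86°, λ = atan2(p_y, p_x) ≈ 81.55°.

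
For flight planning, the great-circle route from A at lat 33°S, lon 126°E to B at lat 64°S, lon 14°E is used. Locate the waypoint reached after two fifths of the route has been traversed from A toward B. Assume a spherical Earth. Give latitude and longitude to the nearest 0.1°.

Convert each endpoint to a unit vector on the sphere (x = cos φ cos λ, y = cos φ sin λ, z = sin φ).
The central angle between the endpoints is δ = arccos(p₁·p₂) ≈ 1.211 rad (69.4°).
Interpolate at f = 2/5 with slerp weights a = sin((1−f)δ)/sin δ ≈ 0.710, b = sin(fδ)/sin δ ≈ 0.498.
p = a·p₁ + b·p₂ ≈ (-0.138, 0.534, -0.834); φ = arcsin(p_z) ≈ -56.50°, λ = atan2(p_y, p_x) ≈ 104.51°.

≈ lat 56.5°S, lon 104.5°E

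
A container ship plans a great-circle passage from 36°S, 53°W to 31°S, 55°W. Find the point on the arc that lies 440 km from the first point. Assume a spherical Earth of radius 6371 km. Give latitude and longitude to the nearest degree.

Write both endpoints as unit vectors p₁, p₂ with components (cos φ cos λ, cos φ sin λ, sin φ).
The central angle between the endpoints is δ = arccos(p₁·p₂) ≈ 0.092 rad (5.3°). The total great-circle distance is δ·R ≈ 0.092 × 6371 ≈ 586 km, so the target fraction is f = 440/586 ≈ 0.751.
Interpolate at f ≈ 0.751 with slerp weights a = sin((1−f)δ)/sin δ ≈ 0.250, b = sin(fδ)/sin δ ≈ 0.751.
p = a·p₁ + b·p₂ ≈ (0.491, -0.689, -0.534); φ = arcsin(p_z) ≈ -32.25°, λ = atan2(p_y, p_x) ≈ -54.52°.

≈ 32°S, 55°W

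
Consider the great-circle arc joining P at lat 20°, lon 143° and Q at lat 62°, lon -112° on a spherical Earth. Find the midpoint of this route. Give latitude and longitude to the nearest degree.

The haversine formula gives a central angle δ ≈ 1.382 rad (79.2°) between the endpoints.
Interpolate at f = 1/2 with slerp weights a = sin((1−f)δ)/sin δ ≈ 0.649, b = sin(fδ)/sin δ ≈ 0.649.
p = a·p₁ + b·p₂ ≈ (-0.601, 0.084, 0.795); φ = arcsin(p_z) ≈ 52.63°, λ = atan2(p_y, p_x) ≈ 172.00°.

≈ lat 53°, lon 172°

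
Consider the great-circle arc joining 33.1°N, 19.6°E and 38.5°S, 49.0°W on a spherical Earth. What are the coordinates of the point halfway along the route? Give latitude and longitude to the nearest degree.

≈ 3°S, 13°W

The haversine formula gives a central angle δ ≈ 1.672 rad (95.8°) between the endpoints.
Interpolate at f = 1/2 with slerp weights a = sin((1−f)δ)/sin δ ≈ 0.746, b = sin(fδ)/sin δ ≈ 0.746.
p = a·p₁ + b·p₂ ≈ (0.971, -0.231, -0.057); φ = arcsin(p_z) ≈ -3.27°, λ = atan2(p_y, p_x) ≈ -13.37°.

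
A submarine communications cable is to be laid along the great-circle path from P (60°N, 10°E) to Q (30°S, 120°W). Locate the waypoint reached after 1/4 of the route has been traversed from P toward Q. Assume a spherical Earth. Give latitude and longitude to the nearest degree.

≈ (54°N, 54°W)

From cos δ = sin φ₁ sin φ₂ + cos φ₁ cos φ₂ cos Δλ, the central angle is δ ≈ 2.362 rad (135.3°).
Interpolate at f = 1/4 with slerp weights a = sin((1−f)δ)/sin δ ≈ 1.394, b = sin(fδ)/sin δ ≈ 0.792.
p = a·p₁ + b·p₂ ≈ (0.343, -0.473, 0.811); φ = arcsin(p_z) ≈ 54.22°, λ = atan2(p_y, p_x) ≈ -54.02°.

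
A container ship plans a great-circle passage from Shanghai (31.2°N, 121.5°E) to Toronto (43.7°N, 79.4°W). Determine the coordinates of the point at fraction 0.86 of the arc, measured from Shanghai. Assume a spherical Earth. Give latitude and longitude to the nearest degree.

≈ 57°N, 88°W

Convert each endpoint to a unit vector on the sphere (x = cos φ cos λ, y = cos φ sin λ, z = sin φ).
The central angle between the endpoints is δ = arccos(p₁·p₂) ≈ 1.792 rad (102.7°).
Interpolate at f = 0.86 with slerp weights a = sin((1−f)δ)/sin δ ≈ 0.255, b = sin(fδ)/sin δ ≈ 1.025.
p = a·p₁ + b·p₂ ≈ (0.023, -0.542, 0.840); φ = arcsin(p_z) ≈ 57.11°, λ = atan2(p_y, p_x) ≈ -87.62°.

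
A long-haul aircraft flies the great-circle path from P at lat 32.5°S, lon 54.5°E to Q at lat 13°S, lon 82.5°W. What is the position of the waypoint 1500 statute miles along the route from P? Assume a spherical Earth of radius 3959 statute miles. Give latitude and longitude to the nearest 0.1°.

The haversine formula gives a central angle δ ≈ 2.072 rad (118.7°) between the endpoints. The total great-circle distance is δ·R ≈ 2.072 × 3959 ≈ 8202 mi, so the target fraction is f = 1500/8202 ≈ 0.183.
Interpolate at f ≈ 0.183 with slerp weights a = sin((1−f)δ)/sin δ ≈ 1.132, b = sin(fδ)/sin δ ≈ 0.422.
p = a·p₁ + b·p₂ ≈ (0.608, 0.370, -0.703); φ = arcsin(p_z) ≈ -44.65°, λ = atan2(p_y, p_x) ≈ 31.30°.

≈ lat 44.7°S, lon 31.3°E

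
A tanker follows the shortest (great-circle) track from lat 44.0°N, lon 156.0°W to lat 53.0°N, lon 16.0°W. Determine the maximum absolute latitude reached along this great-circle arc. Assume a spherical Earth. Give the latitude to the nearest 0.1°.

≈ 73.4°N

The great circle lies in the plane with unit normal n̂ = (p₁ × p₂)/|p₁ × p₂|.
Here n̂_z ≈ +0.285; the vertex latitude is φ_max = arccos|n̂_z| ≈ 73.4°.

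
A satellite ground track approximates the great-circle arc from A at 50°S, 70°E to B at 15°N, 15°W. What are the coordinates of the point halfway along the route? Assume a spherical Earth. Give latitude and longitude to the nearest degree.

Convert each endpoint to a unit vector on the sphere (x = cos φ cos λ, y = cos φ sin λ, z = sin φ).
The central angle between the endpoints is δ = arccos(p₁·p₂) ≈ 1.715 rad (98.3°).
Interpolate at f = 1/2 with slerp weights a = sin((1−f)δ)/sin δ ≈ 0.764, b = sin(fδ)/sin δ ≈ 0.764.
p = a·p₁ + b·p₂ ≈ (0.881, 0.271, -0.388); φ = arcsin(p_z) ≈ -22.81°, λ = atan2(p_y, p_x) ≈ 17.07°.

≈ 23°S, 17°E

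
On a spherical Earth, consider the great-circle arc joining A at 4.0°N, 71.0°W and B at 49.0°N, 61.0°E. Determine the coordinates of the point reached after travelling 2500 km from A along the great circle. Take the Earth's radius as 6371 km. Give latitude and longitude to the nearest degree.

≈ 23°N, 58°W

From cos δ = sin φ₁ sin φ₂ + cos φ₁ cos φ₂ cos Δλ, the central angle is δ ≈ 1.966 rad (112.7°). The total great-circle distance is δ·R ≈ 1.966 × 6371 ≈ 12527 km, so the target fraction is f = 2500/12527 ≈ 0.200.
Interpolate at f ≈ 0.200 with slerp weights a = sin((1−f)δ)/sin δ ≈ 1.084, b = sin(fδ)/sin δ ≈ 0.414.
p = a·p₁ + b·p₂ ≈ (0.484, -0.784, 0.388); φ = arcsin(p_z) ≈ 22.85°, λ = atan2(p_y, p_x) ≈ -58.34°.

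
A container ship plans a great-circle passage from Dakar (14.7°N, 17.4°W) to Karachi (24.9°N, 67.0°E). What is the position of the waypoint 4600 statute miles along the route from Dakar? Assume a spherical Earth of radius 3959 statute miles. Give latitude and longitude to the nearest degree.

≈ (27°N, 53°E)

Write both endpoints as unit vectors p₁, p₂ with components (cos φ cos λ, cos φ sin λ, sin φ).
The central angle between the endpoints is δ = arccos(p₁·p₂) ≈ 1.377 rad (78.9°). The total great-circle distance is δ·R ≈ 1.377 × 3959 ≈ 5452 mi, so the target fraction is f = 4600/5452 ≈ 0.844.
Interpolate at f ≈ 0.844 with slerp weights a = sin((1−f)δ)/sin δ ≈ 0.218, b = sin(fδ)/sin δ ≈ 0.935.
p = a·p₁ + b·p₂ ≈ (0.532, 0.718, 0.449); φ = arcsin(p_z) ≈ 26.67°, λ = atan2(p_y, p_x) ≈ 53.44°.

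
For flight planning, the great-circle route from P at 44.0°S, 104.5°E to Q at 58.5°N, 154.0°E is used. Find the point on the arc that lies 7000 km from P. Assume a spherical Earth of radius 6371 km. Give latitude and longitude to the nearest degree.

≈ 15°N, 128°E

Write both endpoints as unit vectors p₁, p₂ with components (cos φ cos λ, cos φ sin λ, sin φ).
The central angle between the endpoints is δ = arccos(p₁·p₂) ≈ 1.926 rad (110.4°). The total great-circle distance is δ·R ≈ 1.926 × 6371 ≈ 12273 km, so the target fraction is f = 7000/12273 ≈ 0.570.
Interpolate at f ≈ 0.570 with slerp weights a = sin((1−f)δ)/sin δ ≈ 0.786, b = sin(fδ)/sin δ ≈ 0.950.
p = a·p₁ + b·p₂ ≈ (-0.588, 0.765, 0.264); φ = arcsin(p_z) ≈ 15.33°, λ = atan2(p_y, p_x) ≈ 127.54°.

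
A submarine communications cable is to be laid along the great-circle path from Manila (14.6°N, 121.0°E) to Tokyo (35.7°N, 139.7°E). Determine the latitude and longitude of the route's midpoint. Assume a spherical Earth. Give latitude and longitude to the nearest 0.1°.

The haversine formula gives a central angle δ ≈ 0.470 rad (26.9°) between the endpoints.
Interpolate at f = 1/2 with slerp weights a = sin((1−f)δ)/sin δ ≈ 0.514, b = sin(fδ)/sin δ ≈ 0.514.
p = a·p₁ + b·p₂ ≈ (-0.575, 0.697, 0.430); φ = arcsin(p_z) ≈ 25.44°, λ = atan2(p_y, p_x) ≈ 129.53°.

≈ 25.4°N, 129.5°E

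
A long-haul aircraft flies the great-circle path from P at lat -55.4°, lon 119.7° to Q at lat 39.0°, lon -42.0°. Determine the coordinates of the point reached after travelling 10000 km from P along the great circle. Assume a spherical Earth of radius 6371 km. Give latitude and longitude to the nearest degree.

≈ lat -24°, lon -10°

From cos δ = sin φ₁ sin φ₂ + cos φ₁ cos φ₂ cos Δλ, the central angle is δ ≈ 2.785 rad (159.6°). The total great-circle distance is δ·R ≈ 2.785 × 6371 ≈ 17741 km, so the target fraction is f = 10000/17741 ≈ 0.564.
Interpolate at f ≈ 0.564 with slerp weights a = sin((1−f)δ)/sin δ ≈ 2.683, b = sin(fδ)/sin δ ≈ 2.863.
p = a·p₁ + b·p₂ ≈ (0.898, -0.165, -0.407); φ = arcsin(p_z) ≈ -24.04°, λ = atan2(p_y, p_x) ≈ -10.41°.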